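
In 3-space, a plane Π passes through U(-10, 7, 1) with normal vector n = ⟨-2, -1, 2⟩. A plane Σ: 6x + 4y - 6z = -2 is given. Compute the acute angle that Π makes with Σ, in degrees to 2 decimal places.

5.77

Π: n·r = n·U gives -2x - y + 2z = 15.
cos θ = |n₁·n₂| / (|n₁||n₂|) = |-28| / (√9 · √88).
θ = arccos(0.99494) ≈ 5.77°.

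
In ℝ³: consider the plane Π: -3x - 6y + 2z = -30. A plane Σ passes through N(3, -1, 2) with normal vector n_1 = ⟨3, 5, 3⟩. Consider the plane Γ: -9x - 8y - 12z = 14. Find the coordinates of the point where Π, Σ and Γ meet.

Σ: n_1·r = n_1·N gives 3x + 5y + 3z = 10.
Solving the 3×3 linear system -3x - 6y + 2z = -30, 3x + 5y + 3z = 10, -9x - 8y - 12z = 14 (e.g. by elimination or Cramer's rule, determinant = 96) gives (-2, 5, -3).

(-2, 5, -3)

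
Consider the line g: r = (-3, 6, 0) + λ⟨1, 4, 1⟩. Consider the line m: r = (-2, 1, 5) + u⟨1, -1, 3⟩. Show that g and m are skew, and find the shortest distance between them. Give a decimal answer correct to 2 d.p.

0.14

Common perpendicular direction n = (1, 4, 1) × (1, -1, 3) = (13, -2, -5).
With w = (-2, 1, 5) − (-3, 6, 0) = (1, -5, 5), w · n = -2.
Since n ≠ 0 the lines are not parallel, and w · n = -2 ≠ 0 so they do not intersect; hence they are skew.
Distance = |w · n| / |n| = |-2| / √198 ≈ 0.14.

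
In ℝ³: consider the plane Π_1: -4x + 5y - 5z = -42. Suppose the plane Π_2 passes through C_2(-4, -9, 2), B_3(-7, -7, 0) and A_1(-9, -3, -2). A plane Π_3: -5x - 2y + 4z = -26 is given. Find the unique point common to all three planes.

C_2B_3 = (-3, 2, -2), C_2A_1 = (-5, 6, -4); a normal to Π_2 is C_2B_3 × C_2A_1 = (4, -2, -8).
Using C_2: Π_2 has equation 4x - 2y - 8z = -14.
Solving the 3×3 linear system -4x + 5y - 5z = -42, 4x - 2y - 8z = -14, -5x - 2y + 4z = -26 (e.g. by elimination or Cramer's rule, determinant = 306) gives (8, 3, 5).

(8, 3, 5)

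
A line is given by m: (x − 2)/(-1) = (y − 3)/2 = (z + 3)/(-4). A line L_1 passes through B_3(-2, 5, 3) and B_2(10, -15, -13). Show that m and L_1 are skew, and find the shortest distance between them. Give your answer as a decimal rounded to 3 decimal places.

2.294

m has direction (-1, 2, -4) through (2, 3, -3).
A direction vector for L_1 is B_2 − B_3 = (12, -20, -16).
Common perpendicular direction n = (-1, 2, -4) × (12, -20, -16) = (-112, -64, -4).
With w = (-2, 5, 3) − (2, 3, -3) = (-4, 2, 6), w · n = 296.
Since n ≠ 0 the lines are not parallel, and w · n = 296 ≠ 0 so they do not intersect; hence they are skew.
Distance = |w · n| / |n| = |296| / √16656 ≈ 2.294.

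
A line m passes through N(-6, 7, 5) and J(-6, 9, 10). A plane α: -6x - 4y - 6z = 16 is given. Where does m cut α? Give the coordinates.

(-6, 5, 0)

A direction vector for m is J − N = (0, 2, 5).
Substitute r = (-6, 7, 5) + t(0, 2, 5) into the plane: -22 + (-38)t = 16, so t = -1.
Intersection: (-6, 7, 5) + (-1)·(0, 2, 5) = (-6, 5, 0).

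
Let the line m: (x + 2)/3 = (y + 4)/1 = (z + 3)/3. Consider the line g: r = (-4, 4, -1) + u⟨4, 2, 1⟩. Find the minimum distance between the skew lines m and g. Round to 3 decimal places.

8.200

m has direction (3, 1, 3) through (-2, -4, -3).
Common perpendicular direction n = (3, 1, 3) × (4, 2, 1) = (-5, 9, 2).
With w = (-4, 4, -1) − (-2, -4, -3) = (-2, 8, 2), w · n = 86.
Distance = |w · n| / |n| = |86| / √110 ≈ 8.200.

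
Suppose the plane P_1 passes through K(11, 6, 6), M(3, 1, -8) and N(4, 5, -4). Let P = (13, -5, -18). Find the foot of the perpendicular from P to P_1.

KM = (-8, -5, -14), KN = (-7, -1, -10); a normal to P_1 is KM × KN = (36, 18, -27).
Using K: P_1 has equation 36x + 18y - 27z = 342.
Foot = P − λn with λ = (n·P − d)/|n|² = (864 − 342)/2349 = 2/9.
Foot = (13, -5, -18) − (2/9)·(36, 18, -27) = (5, -9, -12).

(5, -9, -12)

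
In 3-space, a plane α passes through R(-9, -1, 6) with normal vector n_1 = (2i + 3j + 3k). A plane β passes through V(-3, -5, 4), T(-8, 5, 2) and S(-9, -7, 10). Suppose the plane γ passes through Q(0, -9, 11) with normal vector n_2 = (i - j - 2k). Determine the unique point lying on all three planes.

α: n_1·r = n_1·R gives 2x + 3y + 3z = -3.
VT = (-5, 10, -2), VS = (-6, -2, 6); a normal to β is VT × VS = (56, 42, 70).
Using V: β has equation 56x + 42y + 70z = -98.
γ: n_2·r = n_2·Q gives x - y - 2z = -13.
Solving the 3×3 linear system 2x + 3y + 3z = -3, 56x + 42y + 70z = -98, x - y - 2z = -13 (e.g. by elimination or Cramer's rule, determinant = 224) gives (-6, -1, 4).

(-6, -1, 4)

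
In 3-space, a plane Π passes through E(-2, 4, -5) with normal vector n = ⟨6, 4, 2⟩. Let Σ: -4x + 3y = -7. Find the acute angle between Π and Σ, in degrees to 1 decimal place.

71.3

Π: n·r = n·E gives 6x + 4y + 2z = -6.
cos θ = |n₁·n₂| / (|n₁||n₂|) = |-12| / (√56 · √25).
θ = arccos(0.32071) ≈ 71.3°.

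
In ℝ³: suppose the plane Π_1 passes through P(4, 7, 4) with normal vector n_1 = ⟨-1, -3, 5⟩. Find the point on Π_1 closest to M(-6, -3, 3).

Π_1: n_1·r = n_1·P gives -x - 3y + 5z = -5.
Foot = M − λn with λ = (n·M − d)/|n|² = (30 − (-5))/35 = 1.
Foot = (-6, -3, 3) − 1·(-1, -3, 5) = (-5, 0, -2).

(-5, 0, -2)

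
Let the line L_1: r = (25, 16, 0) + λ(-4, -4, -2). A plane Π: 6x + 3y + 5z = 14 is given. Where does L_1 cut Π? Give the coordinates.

(9, 0, -8)

Substitute r = (25, 16, 0) + t(-4, -4, -2) into the plane: 198 + (-46)t = 14, so t = 4.
Intersection: (25, 16, 0) + 4·(-4, -4, -2) = (9, 0, -8).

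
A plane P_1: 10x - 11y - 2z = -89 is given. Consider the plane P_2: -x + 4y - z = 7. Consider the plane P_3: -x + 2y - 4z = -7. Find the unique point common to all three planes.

Solving the 3×3 linear system 10x - 11y - 2z = -89, -x + 4y - z = 7, -x + 2y - 4z = -7 (e.g. by elimination or Cramer's rule, determinant = -111) gives (-7, 1, 4).

(-7, 1, 4)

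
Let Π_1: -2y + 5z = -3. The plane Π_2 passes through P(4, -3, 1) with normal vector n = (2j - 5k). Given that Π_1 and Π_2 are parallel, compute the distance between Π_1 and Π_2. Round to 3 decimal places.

2.600

Π_2: n·r = n·P gives 2y - 5z = -11.
Rescale Π_2 by 1/(-1): -2y + 5z = 11. Then distance = |-3 − 11| / √29 ≈ 2.600.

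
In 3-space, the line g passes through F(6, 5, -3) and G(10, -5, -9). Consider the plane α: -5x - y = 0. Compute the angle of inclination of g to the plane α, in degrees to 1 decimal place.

9.2

A direction vector for g is G − F = (4, -10, -6).
sin θ = |n·v| / (|n||v|) = |-10| / (√26 · √152) = 0.15907.
θ ≈ 9.2°.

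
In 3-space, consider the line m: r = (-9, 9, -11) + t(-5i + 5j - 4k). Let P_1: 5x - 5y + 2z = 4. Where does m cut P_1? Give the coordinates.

(1, -1, -3)

Substitute r = (-9, 9, -11) + t(-5, 5, -4) into the plane: -112 + (-58)t = 4, so t = -2.
Intersection: (-9, 9, -11) + (-2)·(-5, 5, -4) = (1, -1, -3).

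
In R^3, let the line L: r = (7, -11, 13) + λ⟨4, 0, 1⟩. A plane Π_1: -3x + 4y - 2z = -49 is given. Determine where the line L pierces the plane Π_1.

Substitute r = (7, -11, 13) + t(4, 0, 1) into the plane: -91 + (-14)t = -49, so t = -3.
Intersection: (7, -11, 13) + (-3)·(4, 0, 1) = (-5, -11, 10).

(-5, -11, 10)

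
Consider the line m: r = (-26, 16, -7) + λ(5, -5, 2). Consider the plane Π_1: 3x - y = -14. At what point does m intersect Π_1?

(-6, -4, 1)

Substitute r = (-26, 16, -7) + t(5, -5, 2) into the plane: -94 + 20t = -14, so t = 4.
Intersection: (-26, 16, -7) + 4·(5, -5, 2) = (-6, -4, 1).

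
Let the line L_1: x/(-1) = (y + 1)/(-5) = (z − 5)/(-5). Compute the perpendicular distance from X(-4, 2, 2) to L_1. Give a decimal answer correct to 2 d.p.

L_1 has direction (-1, -5, -5) through (0, -1, 5).
Taking (0, -1, 5) on L_1 with direction v = (-1, -5, -5): w = X − (0, -1, 5) = (-4, 3, -3), and w × v = (-30, -17, 23).
Distance = |w × v| / |v| = √1718 / √51 ≈ 5.80.

5.80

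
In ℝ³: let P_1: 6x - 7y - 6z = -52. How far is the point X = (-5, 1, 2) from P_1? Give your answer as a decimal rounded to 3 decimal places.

n·X − d = (6)·(-5) + (-7)·(1) + (-6)·(2) − (-52) = 3; |n| = √121.
Distance = |3| / √121 = 3/√121 ≈ 0.273.

0.273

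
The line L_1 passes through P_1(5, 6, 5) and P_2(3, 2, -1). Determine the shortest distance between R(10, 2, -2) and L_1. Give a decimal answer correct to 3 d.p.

6.990

A direction vector for L_1 is P_2 − P_1 = (-2, -4, -6).
Taking (5, 6, 5) on L_1 with direction v = (-2, -4, -6): w = R − (5, 6, 5) = (5, -4, -7), and w × v = (-4, 44, -28).
Distance = |w × v| / |v| = √2736 / √56 ≈ 6.990.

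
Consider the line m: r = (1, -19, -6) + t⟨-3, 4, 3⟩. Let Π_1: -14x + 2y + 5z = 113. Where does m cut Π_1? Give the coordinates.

Substitute r = (1, -19, -6) + t(-3, 4, 3) into the plane: -82 + 65t = 113, so t = 3.
Intersection: (1, -19, -6) + 3·(-3, 4, 3) = (-8, -7, 3).

(-8, -7, 3)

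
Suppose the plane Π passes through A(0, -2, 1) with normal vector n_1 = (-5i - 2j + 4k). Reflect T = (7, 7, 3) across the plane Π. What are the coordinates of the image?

(-3, 3, 11)

Π: n_1·r = n_1·A gives -5x - 2y + 4z = 8.
λ = (n·T − d)/|n|² = (-37 − 8)/45 = -1.
Reflection = T − 2λn = (7, 7, 3) − (-2)·(-5, -2, 4) = (-3, 3, 11).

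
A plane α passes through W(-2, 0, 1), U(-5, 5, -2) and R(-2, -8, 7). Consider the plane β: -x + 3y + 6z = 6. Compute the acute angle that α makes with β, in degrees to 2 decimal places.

WU = (-3, 5, -3), WR = (0, -8, 6); a normal to α is WU × WR = (6, 18, 24).
Using W: α has equation 6x + 18y + 24z = 12.
cos θ = |n₁·n₂| / (|n₁||n₂|) = |192| / (√936 · √46).
θ = arccos(0.92530) ≈ 22.29°.

22.29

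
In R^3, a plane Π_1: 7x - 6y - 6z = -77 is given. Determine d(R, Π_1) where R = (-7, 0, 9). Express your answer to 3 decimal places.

2.364

n·R − d = (7)·(-7) + (-6)·(0) + (-6)·(9) − (-77) = -26; |n| = √121.
Distance = |-26| / √121 = 26/√121 ≈ 2.364.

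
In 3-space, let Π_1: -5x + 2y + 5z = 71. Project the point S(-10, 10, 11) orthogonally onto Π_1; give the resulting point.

(-5, 8, 6)

Foot = S − λn with λ = (n·S − d)/|n|² = (125 − 71)/54 = 1.
Foot = (-10, 10, 11) − 1·(-5, 2, 5) = (-5, 8, 6).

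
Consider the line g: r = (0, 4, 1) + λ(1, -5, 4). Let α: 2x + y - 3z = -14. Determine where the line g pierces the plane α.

(1, -1, 5)

Substitute r = (0, 4, 1) + t(1, -5, 4) into the plane: 1 + (-15)t = -14, so t = 1.
Intersection: (0, 4, 1) + 1·(1, -5, 4) = (1, -1, 5).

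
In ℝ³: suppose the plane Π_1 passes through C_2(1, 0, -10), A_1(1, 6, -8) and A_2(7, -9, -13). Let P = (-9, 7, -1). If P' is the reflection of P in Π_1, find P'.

C_2A_1 = (0, 6, 2), C_2A_2 = (6, -9, -3); a normal to Π_1 is C_2A_1 × C_2A_2 = (0, 12, -36).
Using C_2: Π_1 has equation 12y - 36z = 360.
λ = (n·P − d)/|n|² = (120 − 360)/1440 = -1/6.
Reflection = P − 2λn = (-9, 7, -1) − (-1/3)·(0, 12, -36) = (-9, 11, -13).

(-9, 11, -13)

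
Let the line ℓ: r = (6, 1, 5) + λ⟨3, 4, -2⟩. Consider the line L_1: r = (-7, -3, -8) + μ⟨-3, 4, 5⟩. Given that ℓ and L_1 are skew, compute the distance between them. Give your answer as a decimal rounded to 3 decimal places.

Common perpendicular direction n = (3, 4, -2) × (-3, 4, 5) = (28, -9, 24).
With w = (-7, -3, -8) − (6, 1, 5) = (-13, -4, -13), w · n = -640.
Distance = |w · n| / |n| = |-640| / √1441 ≈ 16.860.

16.860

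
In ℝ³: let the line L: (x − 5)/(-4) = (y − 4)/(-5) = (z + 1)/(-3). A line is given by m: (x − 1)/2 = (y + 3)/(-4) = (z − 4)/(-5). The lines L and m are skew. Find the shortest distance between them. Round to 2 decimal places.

6.67

L has direction (-4, -5, -3) through (5, 4, -1).
m has direction (2, -4, -5) through (1, -3, 4).
Common perpendicular direction n = (-4, -5, -3) × (2, -4, -5) = (13, -26, 26).
With w = (1, -3, 4) − (5, 4, -1) = (-4, -7, 5), w · n = 260.
Distance = |w · n| / |n| = |260| / √1521 ≈ 6.67.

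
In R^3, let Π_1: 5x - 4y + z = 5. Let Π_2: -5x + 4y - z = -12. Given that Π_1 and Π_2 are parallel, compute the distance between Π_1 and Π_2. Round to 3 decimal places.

1.080

Rescale Π_2 by 1/(-1): 5x - 4y + z = 12. Then distance = |5 − 12| / √42 ≈ 1.080.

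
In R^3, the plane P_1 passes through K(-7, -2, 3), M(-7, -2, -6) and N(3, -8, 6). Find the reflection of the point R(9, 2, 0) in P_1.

(-3, -18, 0)

KM = (0, 0, -9), KN = (10, -6, 3); a normal to P_1 is KM × KN = (-54, -90, 0).
Using K: P_1 has equation -54x - 90y = 558.
λ = (n·R − d)/|n|² = (-666 − 558)/11016 = -1/9.
Reflection = R − 2λn = (9, 2, 0) − (-2/9)·(-54, -90, 0) = (-3, -18, 0).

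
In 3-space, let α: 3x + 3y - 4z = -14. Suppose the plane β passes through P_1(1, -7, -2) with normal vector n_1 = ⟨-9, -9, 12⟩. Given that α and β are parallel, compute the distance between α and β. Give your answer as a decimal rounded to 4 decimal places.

0.6860

β: n_1·r = n_1·P_1 gives -9x - 9y + 12z = 30.
Rescale β by 1/(-3): 3x + 3y - 4z = -10. Then distance = |-14 − (-10)| / √34 ≈ 0.6860.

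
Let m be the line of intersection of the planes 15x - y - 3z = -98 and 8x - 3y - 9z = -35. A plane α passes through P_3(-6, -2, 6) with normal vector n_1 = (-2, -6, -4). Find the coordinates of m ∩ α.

Direction of m: (15, -1, -3) × (8, -3, -9) = (0, 111, -37).
A point on m: solving the two plane equations with y = 2 gives (-7, 2, -3).
α: n_1·r = n_1·P_3 gives -2x - 6y - 4z = 0.
Substitute r = (-7, 2, -3) + t(0, 111, -37) into the plane: 14 + (-518)t = 0, so t = 1/37.
Intersection: (-7, 2, -3) + (1/37)·(0, 111, -37) = (-7, 5, -4).

(-7, 5, -4)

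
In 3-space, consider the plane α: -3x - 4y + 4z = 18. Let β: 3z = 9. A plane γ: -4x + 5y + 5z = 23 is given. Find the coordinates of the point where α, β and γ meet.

Solving the 3×3 linear system -3x - 4y + 4z = 18, 3z = 9, -4x + 5y + 5z = 23 (e.g. by elimination or Cramer's rule, determinant = 93) gives (-2, 0, 3).

(-2, 0, 3)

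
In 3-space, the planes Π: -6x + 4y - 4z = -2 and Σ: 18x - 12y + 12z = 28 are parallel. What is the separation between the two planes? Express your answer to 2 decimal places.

0.89

Rescale Σ by 1/(-3): -6x + 4y - 4z = -28/3. Then distance = |-2 − (-28/3)| / √68 ≈ 0.89.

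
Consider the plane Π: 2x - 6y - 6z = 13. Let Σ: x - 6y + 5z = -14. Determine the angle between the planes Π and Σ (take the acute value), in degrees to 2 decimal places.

cos θ = |n₁·n₂| / (|n₁||n₂|) = |8| / (√76 · √62).
θ = arccos(0.11654) ≈ 83.31°.

83.31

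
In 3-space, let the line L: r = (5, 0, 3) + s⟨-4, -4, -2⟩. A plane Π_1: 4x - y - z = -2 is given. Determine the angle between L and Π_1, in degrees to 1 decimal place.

sin θ = |n·v| / (|n||v|) = |-10| / (√18 · √36) = 0.39284.
θ ≈ 23.1°.

23.1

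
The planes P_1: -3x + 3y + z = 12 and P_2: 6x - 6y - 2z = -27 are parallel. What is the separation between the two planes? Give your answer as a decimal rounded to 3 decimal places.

Rescale P_2 by 1/(-2): -3x + 3y + z = 27/2. Then distance = |12 − (27/2)| / √19 ≈ 0.344.

0.344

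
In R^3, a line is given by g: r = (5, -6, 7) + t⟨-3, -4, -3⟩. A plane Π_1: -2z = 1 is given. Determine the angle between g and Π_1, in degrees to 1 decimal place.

31.0

sin θ = |n·v| / (|n||v|) = |6| / (√4 · √34) = 0.51450.
θ ≈ 31.0°.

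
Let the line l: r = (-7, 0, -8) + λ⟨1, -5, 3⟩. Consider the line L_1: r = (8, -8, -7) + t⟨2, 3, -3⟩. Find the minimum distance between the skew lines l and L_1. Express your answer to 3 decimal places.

1.833

Common perpendicular direction n = (1, -5, 3) × (2, 3, -3) = (6, 9, 13).
With w = (8, -8, -7) − (-7, 0, -8) = (15, -8, 1), w · n = 31.
Distance = |w · n| / |n| = |31| / √286 ≈ 1.833.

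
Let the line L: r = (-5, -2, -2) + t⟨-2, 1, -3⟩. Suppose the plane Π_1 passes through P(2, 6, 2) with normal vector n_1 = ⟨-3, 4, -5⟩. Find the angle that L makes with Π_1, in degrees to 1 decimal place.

70.9

Π_1: n_1·r = n_1·P gives -3x + 4y - 5z = 8.
sin θ = |n·v| / (|n||v|) = |25| / (√50 · √14) = 0.94491.
θ ≈ 70.9°.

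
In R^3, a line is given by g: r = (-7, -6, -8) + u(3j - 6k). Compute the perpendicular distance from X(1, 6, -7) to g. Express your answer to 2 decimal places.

Taking (-7, -6, -8) on g with direction v = (0, 3, -6): w = X − (-7, -6, -8) = (8, 12, 1), and w × v = (-75, 48, 24).
Distance = |w × v| / |v| = √8505 / √45 ≈ 13.75.

13.75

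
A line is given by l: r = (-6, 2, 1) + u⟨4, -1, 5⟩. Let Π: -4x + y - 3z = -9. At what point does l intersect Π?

Substitute r = (-6, 2, 1) + t(4, -1, 5) into the plane: 23 + (-32)t = -9, so t = 1.
Intersection: (-6, 2, 1) + 1·(4, -1, 5) = (-2, 1, 6).

(-2, 1, 6)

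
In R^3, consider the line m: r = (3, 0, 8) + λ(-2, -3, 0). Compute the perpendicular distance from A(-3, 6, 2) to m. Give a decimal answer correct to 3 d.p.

Taking (3, 0, 8) on m with direction v = (-2, -3, 0): w = A − (3, 0, 8) = (-6, 6, -6), and w × v = (-18, 12, 30).
Distance = |w × v| / |v| = √1368 / √13 ≈ 10.258.

10.258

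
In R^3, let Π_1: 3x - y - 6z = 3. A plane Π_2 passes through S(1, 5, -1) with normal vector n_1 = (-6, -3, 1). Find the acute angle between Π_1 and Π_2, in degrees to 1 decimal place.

Π_2: n_1·r = n_1·S gives -6x - 3y + z = -22.
cos θ = |n₁·n₂| / (|n₁||n₂|) = |-21| / (√46 · √46).
θ = arccos(0.45652) ≈ 62.8°.

62.8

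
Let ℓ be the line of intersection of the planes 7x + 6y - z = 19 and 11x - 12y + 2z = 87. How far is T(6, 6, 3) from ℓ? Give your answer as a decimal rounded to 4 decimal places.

8.1174

Direction of ℓ: (7, 6, -1) × (11, -12, 2) = (0, -25, -150).
A point on ℓ: solving the two plane equations with y = -3 gives (5, -3, -2).
Taking (5, -3, -2) on ℓ with direction v = (0, -25, -150): w = T − (5, -3, -2) = (1, 9, 5), and w × v = (-1225, 150, -25).
Distance = |w × v| / |v| = √1523750 / √23125 ≈ 8.1174.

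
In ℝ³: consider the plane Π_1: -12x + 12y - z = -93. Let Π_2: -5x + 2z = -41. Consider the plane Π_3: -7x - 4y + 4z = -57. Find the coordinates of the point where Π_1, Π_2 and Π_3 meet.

(7, -1, -3)

Solving the 3×3 linear system -12x + 12y - z = -93, -5x + 2z = -41, -7x - 4y + 4z = -57 (e.g. by elimination or Cramer's rule, determinant = -44) gives (7, -1, -3).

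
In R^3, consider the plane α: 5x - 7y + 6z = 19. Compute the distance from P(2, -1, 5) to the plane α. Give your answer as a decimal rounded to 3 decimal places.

n·P − d = (5)·(2) + (-7)·(-1) + (6)·(5) − 19 = 28; |n| = √110.
Distance = |28| / √110 = 28/√110 ≈ 2.670.

2.670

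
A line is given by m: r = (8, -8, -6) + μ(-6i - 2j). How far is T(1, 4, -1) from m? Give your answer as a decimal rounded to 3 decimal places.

14.488

Taking (8, -8, -6) on m with direction v = (-6, -2, 0): w = T − (8, -8, -6) = (-7, 12, 5), and w × v = (10, -30, 86).
Distance = |w × v| / |v| = √8396 / √40 ≈ 14.488.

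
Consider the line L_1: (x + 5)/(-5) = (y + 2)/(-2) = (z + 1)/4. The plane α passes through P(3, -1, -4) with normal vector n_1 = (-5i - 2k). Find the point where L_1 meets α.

L_1 has direction (-5, -2, 4) through (-5, -2, -1).
α: n_1·r = n_1·P gives -5x - 2z = -7.
Substitute r = (-5, -2, -1) + t(-5, -2, 4) into the plane: 27 + 17t = -7, so t = -2.
Intersection: (-5, -2, -1) + (-2)·(-5, -2, 4) = (5, 2, -9).

(5, 2, -9)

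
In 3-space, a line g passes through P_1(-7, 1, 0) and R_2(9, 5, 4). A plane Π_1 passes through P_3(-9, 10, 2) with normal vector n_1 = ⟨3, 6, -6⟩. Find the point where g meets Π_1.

(5, 4, 3)

A direction vector for g is R_2 − P_1 = (16, 4, 4).
Π_1: n_1·r = n_1·P_3 gives 3x + 6y - 6z = 21.
Substitute r = (-7, 1, 0) + t(16, 4, 4) into the plane: -15 + 48t = 21, so t = 3/4.
Intersection: (-7, 1, 0) + (3/4)·(16, 4, 4) = (5, 4, 3).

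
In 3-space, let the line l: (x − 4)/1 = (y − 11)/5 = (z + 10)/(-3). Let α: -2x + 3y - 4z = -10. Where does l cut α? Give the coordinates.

(1, -4, -1)

l has direction (1, 5, -3) through (4, 11, -10).
Substitute r = (4, 11, -10) + t(1, 5, -3) into the plane: 65 + 25t = -10, so t = -3.
Intersection: (4, 11, -10) + (-3)·(1, 5, -3) = (1, -4, -1).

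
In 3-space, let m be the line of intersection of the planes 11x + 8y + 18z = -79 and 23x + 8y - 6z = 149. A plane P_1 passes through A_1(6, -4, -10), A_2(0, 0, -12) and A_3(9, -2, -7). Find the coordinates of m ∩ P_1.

Direction of m: (11, 8, 18) × (23, 8, -6) = (-192, 480, -96).
A point on m: solving the two plane equations with x = 7 gives (7, -6, -6).
A_1A_2 = (-6, 4, -2), A_1A_3 = (3, 2, 3); a normal to P_1 is A_1A_2 × A_1A_3 = (16, 12, -24).
Using A_1: P_1 has equation 16x + 12y - 24z = 288.
Substitute r = (7, -6, -6) + t(-192, 480, -96) into the plane: 184 + 4992t = 288, so t = 1/48.
Intersection: (7, -6, -6) + (1/48)·(-192, 480, -96) = (3, 4, -8).

(3, 4, -8)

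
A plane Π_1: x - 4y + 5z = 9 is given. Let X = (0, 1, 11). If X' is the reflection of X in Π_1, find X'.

λ = (n·X − d)/|n|² = (51 − 9)/42 = 1.
Reflection = X − 2λn = (0, 1, 11) − 2·(1, -4, 5) = (-2, 9, 1).

(-2, 9, 1)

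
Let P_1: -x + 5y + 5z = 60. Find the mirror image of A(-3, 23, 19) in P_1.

(3, -7, -11)

λ = (n·A − d)/|n|² = (213 − 60)/51 = 3.
Reflection = A − 2λn = (-3, 23, 19) − 6·(-1, 5, 5) = (3, -7, -11).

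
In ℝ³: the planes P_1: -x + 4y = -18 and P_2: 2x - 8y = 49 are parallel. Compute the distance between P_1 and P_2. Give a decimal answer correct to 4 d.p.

1.5765

Rescale P_2 by 1/(-2): -x + 4y = -49/2. Then distance = |-18 − (-49/2)| / √17 ≈ 1.5765.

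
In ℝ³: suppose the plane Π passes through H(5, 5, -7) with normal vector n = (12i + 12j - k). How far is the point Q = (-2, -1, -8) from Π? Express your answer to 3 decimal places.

Π: n·r = n·H gives 12x + 12y - z = 127.
n·Q − d = (12)·(-2) + (12)·(-1) + (-1)·(-8) − 127 = -155; |n| = √289.
Distance = |-155| / √289 = 155/√289 ≈ 9.118.

9.118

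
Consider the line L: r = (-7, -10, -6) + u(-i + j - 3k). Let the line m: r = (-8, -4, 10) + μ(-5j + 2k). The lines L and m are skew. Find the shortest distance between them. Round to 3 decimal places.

Common perpendicular direction n = (-1, 1, -3) × (0, -5, 2) = (-13, 2, 5).
With w = (-8, -4, 10) − (-7, -10, -6) = (-1, 6, 16), w · n = 105.
Distance = |w · n| / |n| = |105| / √198 ≈ 7.462.

7.462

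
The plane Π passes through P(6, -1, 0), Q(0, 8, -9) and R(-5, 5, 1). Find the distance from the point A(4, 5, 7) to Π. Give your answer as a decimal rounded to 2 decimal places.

PQ = (-6, 9, -9), PR = (-11, 6, 1); a normal to Π is PQ × PR = (63, 105, 63).
Using P: Π has equation 63x + 105y + 63z = 273.
n·A − d = (63)·(4) + (105)·(5) + (63)·(7) − 273 = 945; |n| = √18963.
Distance = |945| / √18963 = 945/√18963 ≈ 6.86.

6.86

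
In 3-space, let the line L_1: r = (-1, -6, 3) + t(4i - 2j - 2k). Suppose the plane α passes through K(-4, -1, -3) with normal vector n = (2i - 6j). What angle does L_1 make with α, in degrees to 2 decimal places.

α: n·r = n·K gives 2x - 6y = -2.
sin θ = |n·v| / (|n||v|) = |20| / (√40 · √24) = 0.64550.
θ ≈ 40.20°.

40.20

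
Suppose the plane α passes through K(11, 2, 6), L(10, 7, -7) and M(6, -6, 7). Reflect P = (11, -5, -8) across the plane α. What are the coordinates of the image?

KL = (-1, 5, -13), KM = (-5, -8, 1); a normal to α is KL × KM = (-99, 66, 33).
Using K: α has equation -99x + 66y + 33z = -759.
λ = (n·P − d)/|n|² = (-1683 − (-759))/15246 = -2/33.
Reflection = P − 2λn = (11, -5, -8) − (-4/33)·(-99, 66, 33) = (-1, 3, -4).

(-1, 3, -4)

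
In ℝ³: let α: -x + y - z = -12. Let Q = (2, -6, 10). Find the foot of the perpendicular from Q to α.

(0, -4, 8)

Foot = Q − λn with λ = (n·Q − d)/|n|² = (-18 − (-12))/3 = -2.
Foot = (2, -6, 10) − (-2)·(-1, 1, -1) = (0, -4, 8).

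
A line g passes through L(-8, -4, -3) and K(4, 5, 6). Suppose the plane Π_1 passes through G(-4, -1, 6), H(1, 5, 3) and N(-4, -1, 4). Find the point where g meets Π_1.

(-4, -1, 0)

A direction vector for g is K − L = (12, 9, 9).
GH = (5, 6, -3), GN = (0, 0, -2); a normal to Π_1 is GH × GN = (-12, 10, 0).
Using G: Π_1 has equation -12x + 10y = 38.
Substitute r = (-8, -4, -3) + t(12, 9, 9) into the plane: 56 + (-54)t = 38, so t = 1/3.
Intersection: (-8, -4, -3) + (1/3)·(12, 9, 9) = (-4, -1, 0).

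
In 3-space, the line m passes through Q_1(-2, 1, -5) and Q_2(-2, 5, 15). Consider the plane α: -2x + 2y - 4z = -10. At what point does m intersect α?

(-2, 3, 5)

A direction vector for m is Q_2 − Q_1 = (0, 4, 20).
Substitute r = (-2, 1, -5) + t(0, 4, 20) into the plane: 26 + (-72)t = -10, so t = 1/2.
Intersection: (-2, 1, -5) + (1/2)·(0, 4, 20) = (-2, 3, 5).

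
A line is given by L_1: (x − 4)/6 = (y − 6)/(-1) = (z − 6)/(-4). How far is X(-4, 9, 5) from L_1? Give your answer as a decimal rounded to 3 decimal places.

5.685

L_1 has direction (6, -1, -4) through (4, 6, 6).
Taking (4, 6, 6) on L_1 with direction v = (6, -1, -4): w = X − (4, 6, 6) = (-8, 3, -1), and w × v = (-13, -38, -10).
Distance = |w × v| / |v| = √1713 / √53 ≈ 5.685.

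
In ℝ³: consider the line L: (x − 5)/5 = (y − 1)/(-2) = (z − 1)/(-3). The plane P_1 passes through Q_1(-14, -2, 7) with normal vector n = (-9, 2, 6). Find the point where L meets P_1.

(-10, 7, 10)

L has direction (5, -2, -3) through (5, 1, 1).
P_1: n·r = n·Q_1 gives -9x + 2y + 6z = 164.
Substitute r = (5, 1, 1) + t(5, -2, -3) into the plane: -37 + (-67)t = 164, so t = -3.
Intersection: (5, 1, 1) + (-3)·(5, -2, -3) = (-10, 7, 10).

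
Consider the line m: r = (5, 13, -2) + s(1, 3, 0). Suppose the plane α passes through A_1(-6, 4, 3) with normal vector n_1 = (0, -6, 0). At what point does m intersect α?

(2, 4, -2)

α: n_1·r = n_1·A_1 gives -6y = -24.
Substitute r = (5, 13, -2) + t(1, 3, 0) into the plane: -78 + (-18)t = -24, so t = -3.
Intersection: (5, 13, -2) + (-3)·(1, 3, 0) = (2, 4, -2).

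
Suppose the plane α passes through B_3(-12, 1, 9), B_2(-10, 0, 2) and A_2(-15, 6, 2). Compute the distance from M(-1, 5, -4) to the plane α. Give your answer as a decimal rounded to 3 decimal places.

B_3B_2 = (2, -1, -7), B_3A_2 = (-3, 5, -7); a normal to α is B_3B_2 × B_3A_2 = (42, 35, 7).
Using B_3: α has equation 42x + 35y + 7z = -406.
n·M − d = (42)·(-1) + (35)·(5) + (7)·(-4) − (-406) = 511; |n| = √3038.
Distance = |511| / √3038 = 511/√3038 ≈ 9.271.

9.271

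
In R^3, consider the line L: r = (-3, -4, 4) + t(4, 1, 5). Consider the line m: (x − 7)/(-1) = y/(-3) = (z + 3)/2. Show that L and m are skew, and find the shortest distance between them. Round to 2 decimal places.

8.10

m has direction (-1, -3, 2) through (7, 0, -3).
Common perpendicular direction n = (4, 1, 5) × (-1, -3, 2) = (17, -13, -11).
With w = (7, 0, -3) − (-3, -4, 4) = (10, 4, -7), w · n = 195.
Since n ≠ 0 the lines are not parallel, and w · n = 195 ≠ 0 so they do not intersect; hence they are skew.
Distance = |w · n| / |n| = |195| / √579 ≈ 8.10.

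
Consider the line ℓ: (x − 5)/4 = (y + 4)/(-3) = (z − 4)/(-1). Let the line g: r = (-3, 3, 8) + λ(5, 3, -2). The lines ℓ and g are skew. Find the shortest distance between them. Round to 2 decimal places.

1.99

ℓ has direction (4, -3, -1) through (5, -4, 4).
Common perpendicular direction n = (4, -3, -1) × (5, 3, -2) = (9, 3, 27).
With w = (-3, 3, 8) − (5, -4, 4) = (-8, 7, 4), w · n = 57.
Distance = |w · n| / |n| = |57| / √819 ≈ 1.99.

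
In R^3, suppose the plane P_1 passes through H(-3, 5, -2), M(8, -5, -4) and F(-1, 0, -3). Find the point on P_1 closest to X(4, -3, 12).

(4, 0, -3)

HM = (11, -10, -2), HF = (2, -5, -1); a normal to P_1 is HM × HF = (0, 7, -35).
Using H: P_1 has equation 7y - 35z = 105.
Foot = X − λn with λ = (n·X − d)/|n|² = (-441 − 105)/1274 = -3/7.
Foot = (4, -3, 12) − (-3/7)·(0, 7, -35) = (4, 0, -3).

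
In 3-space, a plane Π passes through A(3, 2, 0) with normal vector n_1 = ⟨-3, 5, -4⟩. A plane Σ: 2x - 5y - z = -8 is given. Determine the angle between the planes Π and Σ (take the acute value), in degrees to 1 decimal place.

45.8

Π: n_1·r = n_1·A gives -3x + 5y - 4z = 1.
cos θ = |n₁·n₂| / (|n₁||n₂|) = |-27| / (√50 · √30).
θ = arccos(0.69714) ≈ 45.8°.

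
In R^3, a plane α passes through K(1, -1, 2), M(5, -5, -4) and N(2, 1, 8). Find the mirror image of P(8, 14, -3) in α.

KM = (4, -4, -6), KN = (1, 2, 6); a normal to α is KM × KN = (-12, -30, 12).
Using K: α has equation -12x - 30y + 12z = 42.
λ = (n·P − d)/|n|² = (-552 − 42)/1188 = -1/2.
Reflection = P − 2λn = (8, 14, -3) − (-1)·(-12, -30, 12) = (-4, -16, 9).

(-4, -16, 9)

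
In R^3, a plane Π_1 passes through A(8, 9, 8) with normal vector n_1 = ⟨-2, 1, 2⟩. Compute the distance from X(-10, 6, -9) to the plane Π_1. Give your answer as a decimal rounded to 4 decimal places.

0.3333

Π_1: n_1·r = n_1·A gives -2x + y + 2z = 9.
n·X − d = (-2)·(-10) + (1)·(6) + (2)·(-9) − 9 = -1; |n| = √9.
Distance = |-1| / √9 = 1/√9 ≈ 0.3333.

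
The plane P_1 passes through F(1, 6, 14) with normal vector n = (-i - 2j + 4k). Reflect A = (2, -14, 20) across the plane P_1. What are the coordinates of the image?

(8, -2, -4)

P_1: n·r = n·F gives -x - 2y + 4z = 43.
λ = (n·A − d)/|n|² = (106 − 43)/21 = 3.
Reflection = A − 2λn = (2, -14, 20) − 6·(-1, -2, 4) = (8, -2, -4).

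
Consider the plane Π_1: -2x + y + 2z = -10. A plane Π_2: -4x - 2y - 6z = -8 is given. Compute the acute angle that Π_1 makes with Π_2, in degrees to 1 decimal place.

74.5

cos θ = |n₁·n₂| / (|n₁||n₂|) = |-6| / (√9 · √56).
θ = arccos(0.26726) ≈ 74.5°.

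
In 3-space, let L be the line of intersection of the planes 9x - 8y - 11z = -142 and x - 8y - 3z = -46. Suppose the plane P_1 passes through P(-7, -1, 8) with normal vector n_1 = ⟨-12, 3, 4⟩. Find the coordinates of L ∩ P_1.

Direction of L: (9, -8, -11) × (1, -8, -3) = (-64, 16, -64).
A point on L: solving the two plane equations with x = -11 gives (-11, 4, 1).
P_1: n_1·r = n_1·P gives -12x + 3y + 4z = 113.
Substitute r = (-11, 4, 1) + t(-64, 16, -64) into the plane: 148 + 560t = 113, so t = -1/16.
Intersection: (-11, 4, 1) + (-1/16)·(-64, 16, -64) = (-7, 3, 5).

(-7, 3, 5)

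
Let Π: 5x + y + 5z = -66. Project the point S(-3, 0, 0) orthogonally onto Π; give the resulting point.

(-8, -1, -5)

Foot = S − λn with λ = (n·S − d)/|n|² = (-15 − (-66))/51 = 1.
Foot = (-3, 0, 0) − 1·(5, 1, 5) = (-8, -1, -5).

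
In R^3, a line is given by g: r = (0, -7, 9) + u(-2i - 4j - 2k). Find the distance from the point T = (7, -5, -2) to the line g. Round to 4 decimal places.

13.1909

Taking (0, -7, 9) on g with direction v = (-2, -4, -2): w = T − (0, -7, 9) = (7, 2, -11), and w × v = (-48, 36, -24).
Distance = |w × v| / |v| = √4176 / √24 ≈ 13.1909.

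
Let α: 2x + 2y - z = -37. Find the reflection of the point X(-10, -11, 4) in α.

λ = (n·X − d)/|n|² = (-46 − (-37))/9 = -1.
Reflection = X − 2λn = (-10, -11, 4) − (-2)·(2, 2, -1) = (-6, -7, 2).

(-6, -7, 2)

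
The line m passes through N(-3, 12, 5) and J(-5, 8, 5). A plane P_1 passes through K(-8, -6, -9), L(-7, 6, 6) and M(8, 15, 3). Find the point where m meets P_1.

A direction vector for m is J − N = (-2, -4, 0).
KL = (1, 12, 15), KM = (16, 21, 12); a normal to P_1 is KL × KM = (-171, 228, -171).
Using K: P_1 has equation -171x + 228y - 171z = 1539.
Substitute r = (-3, 12, 5) + t(-2, -4, 0) into the plane: 2394 + (-570)t = 1539, so t = 3/2.
Intersection: (-3, 12, 5) + (3/2)·(-2, -4, 0) = (-6, 6, 5).

(-6, 6, 5)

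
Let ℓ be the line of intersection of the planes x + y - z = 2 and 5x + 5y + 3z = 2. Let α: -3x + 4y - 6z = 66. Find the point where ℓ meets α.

(-8, 9, -1)

Direction of ℓ: (1, 1, -1) × (5, 5, 3) = (8, -8, 0).
A point on ℓ: solving the two plane equations with x = -20 gives (-20, 21, -1).
Substitute r = (-20, 21, -1) + t(8, -8, 0) into the plane: 150 + (-56)t = 66, so t = 3/2.
Intersection: (-20, 21, -1) + (3/2)·(8, -8, 0) = (-8, 9, -1).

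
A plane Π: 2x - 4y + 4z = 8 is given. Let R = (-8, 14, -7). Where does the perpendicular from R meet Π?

Foot = R − λn with λ = (n·R − d)/|n|² = (-100 − 8)/36 = -3.
Foot = (-8, 14, -7) − (-3)·(2, -4, 4) = (-2, 2, 5).

(-2, 2, 5)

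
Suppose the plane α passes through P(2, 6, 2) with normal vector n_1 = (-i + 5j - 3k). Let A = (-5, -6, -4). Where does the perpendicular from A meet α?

(-6, -1, -7)

α: n_1·r = n_1·P gives -x + 5y - 3z = 22.
Foot = A − λn with λ = (n·A − d)/|n|² = (-13 − 22)/35 = -1.
Foot = (-5, -6, -4) − (-1)·(-1, 5, -3) = (-6, -1, -7).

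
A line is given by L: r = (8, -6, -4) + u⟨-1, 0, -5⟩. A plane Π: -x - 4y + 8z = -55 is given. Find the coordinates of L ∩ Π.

Substitute r = (8, -6, -4) + t(-1, 0, -5) into the plane: -16 + (-39)t = -55, so t = 1.
Intersection: (8, -6, -4) + 1·(-1, 0, -5) = (7, -6, -9).

(7, -6, -9)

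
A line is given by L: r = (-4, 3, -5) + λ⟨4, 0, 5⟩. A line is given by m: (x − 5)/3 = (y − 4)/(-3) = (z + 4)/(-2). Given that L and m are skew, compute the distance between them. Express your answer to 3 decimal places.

4.872

m has direction (3, -3, -2) through (5, 4, -4).
Common perpendicular direction n = (4, 0, 5) × (3, -3, -2) = (15, 23, -12).
With w = (5, 4, -4) − (-4, 3, -5) = (9, 1, 1), w · n = 146.
Distance = |w · n| / |n| = |146| / √898 ≈ 4.872.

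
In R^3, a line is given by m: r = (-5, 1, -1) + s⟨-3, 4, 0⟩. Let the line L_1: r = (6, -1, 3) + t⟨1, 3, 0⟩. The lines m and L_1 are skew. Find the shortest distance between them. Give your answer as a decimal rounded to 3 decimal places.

Common perpendicular direction n = (-3, 4, 0) × (1, 3, 0) = (0, 0, -13).
With w = (6, -1, 3) − (-5, 1, -1) = (11, -2, 4), w · n = -52.
Distance = |w · n| / |n| = |-52| / √169 ≈ 4.000.

4.000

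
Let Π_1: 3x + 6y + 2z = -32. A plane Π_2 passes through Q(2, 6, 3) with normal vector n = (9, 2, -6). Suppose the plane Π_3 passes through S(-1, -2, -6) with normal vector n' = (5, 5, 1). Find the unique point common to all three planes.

Π_2: n·r = n·Q gives 9x + 2y - 6z = 12.
Π_3: n'·r = n'·S gives 5x + 5y + z = -21.
Solving the 3×3 linear system 3x + 6y + 2z = -32, 9x + 2y - 6z = 12, 5x + 5y + z = -21 (e.g. by elimination or Cramer's rule, determinant = -68) gives (2, -6, -1).

(2, -6, -1)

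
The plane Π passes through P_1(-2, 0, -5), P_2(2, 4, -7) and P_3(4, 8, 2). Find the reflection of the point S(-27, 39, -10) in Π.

P_1P_2 = (4, 4, -2), P_1P_3 = (6, 8, 7); a normal to Π is P_1P_2 × P_1P_3 = (44, -40, 8).
Using P_1: Π has equation 44x - 40y + 8z = -128.
λ = (n·S − d)/|n|² = (-2828 − (-128))/3600 = -3/4.
Reflection = S − 2λn = (-27, 39, -10) − (-3/2)·(44, -40, 8) = (39, -21, 2).

(39, -21, 2)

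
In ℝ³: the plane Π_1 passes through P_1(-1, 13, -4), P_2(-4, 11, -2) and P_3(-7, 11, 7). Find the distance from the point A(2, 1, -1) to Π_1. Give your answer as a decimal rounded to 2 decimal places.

11.45

P_1P_2 = (-3, -2, 2), P_1P_3 = (-6, -2, 11); a normal to Π_1 is P_1P_2 × P_1P_3 = (-18, 21, -6).
Using P_1: Π_1 has equation -18x + 21y - 6z = 315.
n·A − d = (-18)·(2) + (21)·(1) + (-6)·(-1) − 315 = -324; |n| = √801.
Distance = |-324| / √801 = 324/√801 ≈ 11.45.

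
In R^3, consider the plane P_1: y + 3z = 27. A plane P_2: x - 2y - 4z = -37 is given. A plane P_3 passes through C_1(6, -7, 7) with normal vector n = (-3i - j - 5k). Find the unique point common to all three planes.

P_3: n·r = n·C_1 gives -3x - y - 5z = -46.
Solving the 3×3 linear system y + 3z = 27, x - 2y - 4z = -37, -3x - y - 5z = -46 (e.g. by elimination or Cramer's rule, determinant = -4) gives (1, 3, 8).

(1, 3, 8)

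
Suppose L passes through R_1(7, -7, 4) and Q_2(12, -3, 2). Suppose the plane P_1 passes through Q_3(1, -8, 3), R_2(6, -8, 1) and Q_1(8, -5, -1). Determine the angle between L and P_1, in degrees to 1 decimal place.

A direction vector for L is Q_2 − R_1 = (5, 4, -2).
Q_3R_2 = (5, 0, -2), Q_3Q_1 = (7, 3, -4); a normal to P_1 is Q_3R_2 × Q_3Q_1 = (6, 6, 15).
Using Q_3: P_1 has equation 6x + 6y + 15z = 3.
sin θ = |n·v| / (|n||v|) = |24| / (√297 · √45) = 0.20760.
θ ≈ 12.0°.

12.0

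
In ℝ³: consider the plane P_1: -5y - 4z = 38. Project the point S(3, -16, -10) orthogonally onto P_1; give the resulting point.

(3, -6, -2)

Foot = S − λn with λ = (n·S − d)/|n|² = (120 − 38)/41 = 2.
Foot = (3, -16, -10) − 2·(0, -5, -4) = (3, -6, -2).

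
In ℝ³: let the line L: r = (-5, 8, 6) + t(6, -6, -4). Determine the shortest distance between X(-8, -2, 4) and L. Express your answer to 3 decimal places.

Taking (-5, 8, 6) on L with direction v = (6, -6, -4): w = X − (-5, 8, 6) = (-3, -10, -2), and w × v = (28, -24, 78).
Distance = |w × v| / |v| = √7444 / √88 ≈ 9.197.

9.197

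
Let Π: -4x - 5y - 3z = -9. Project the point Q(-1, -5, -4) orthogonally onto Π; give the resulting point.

Foot = Q − λn with λ = (n·Q − d)/|n|² = (41 − (-9))/50 = 1.
Foot = (-1, -5, -4) − 1·(-4, -5, -3) = (3, 0, -1).

(3, 0, -1)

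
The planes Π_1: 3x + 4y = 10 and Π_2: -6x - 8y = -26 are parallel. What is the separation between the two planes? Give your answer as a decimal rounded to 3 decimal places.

Rescale Π_2 by 1/(-2): 3x + 4y = 13. Then distance = |10 − 13| / √25 ≈ 0.600.

0.600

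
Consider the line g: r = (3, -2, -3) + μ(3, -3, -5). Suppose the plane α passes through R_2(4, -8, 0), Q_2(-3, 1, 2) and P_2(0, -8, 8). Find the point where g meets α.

(6, -5, -8)

R_2Q_2 = (-7, 9, 2), R_2P_2 = (-4, 0, 8); a normal to α is R_2Q_2 × R_2P_2 = (72, 48, 36).
Using R_2: α has equation 72x + 48y + 36z = -96.
Substitute r = (3, -2, -3) + t(3, -3, -5) into the plane: 12 + (-108)t = -96, so t = 1.
Intersection: (3, -2, -3) + 1·(3, -3, -5) = (6, -5, -8).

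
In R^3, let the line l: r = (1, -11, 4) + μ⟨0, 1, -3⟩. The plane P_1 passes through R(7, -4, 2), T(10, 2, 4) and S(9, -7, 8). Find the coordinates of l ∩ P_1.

(1, -7, -8)

RT = (3, 6, 2), RS = (2, -3, 6); a normal to P_1 is RT × RS = (42, -14, -21).
Using R: P_1 has equation 42x - 14y - 21z = 308.
Substitute r = (1, -11, 4) + t(0, 1, -3) into the plane: 112 + 49t = 308, so t = 4.
Intersection: (1, -11, 4) + 4·(0, 1, -3) = (1, -7, -8).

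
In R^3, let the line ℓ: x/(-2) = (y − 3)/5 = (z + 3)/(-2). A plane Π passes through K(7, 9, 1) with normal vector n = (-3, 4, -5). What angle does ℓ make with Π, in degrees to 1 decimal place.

62.4

ℓ has direction (-2, 5, -2) through (0, 3, -3).
Π: n·r = n·K gives -3x + 4y - 5z = 10.
sin θ = |n·v| / (|n||v|) = |36| / (√50 · √33) = 0.88626.
θ ≈ 62.4°.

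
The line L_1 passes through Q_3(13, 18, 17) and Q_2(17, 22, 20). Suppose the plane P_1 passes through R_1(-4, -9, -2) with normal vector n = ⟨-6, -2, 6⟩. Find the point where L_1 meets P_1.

A direction vector for L_1 is Q_2 − Q_3 = (4, 4, 3).
P_1: n·r = n·R_1 gives -6x - 2y + 6z = 30.
Substitute r = (13, 18, 17) + t(4, 4, 3) into the plane: -12 + (-14)t = 30, so t = -3.
Intersection: (13, 18, 17) + (-3)·(4, 4, 3) = (1, 6, 8).

(1, 6, 8)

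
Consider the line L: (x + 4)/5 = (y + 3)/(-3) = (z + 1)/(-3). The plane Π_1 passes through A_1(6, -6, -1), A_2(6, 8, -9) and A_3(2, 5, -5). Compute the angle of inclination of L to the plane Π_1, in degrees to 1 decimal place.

L has direction (5, -3, -3) through (-4, -3, -1).
A_1A_2 = (0, 14, -8), A_1A_3 = (-4, 11, -4); a normal to Π_1 is A_1A_2 × A_1A_3 = (32, 32, 56).
Using A_1: Π_1 has equation 32x + 32y + 56z = -56.
sin θ = |n·v| / (|n||v|) = |-104| / (√5184 · √43) = 0.22028.
θ ≈ 12.7°.

12.7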